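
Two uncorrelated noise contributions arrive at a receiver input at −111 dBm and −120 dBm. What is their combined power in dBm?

−110.5 dBm

Convert to linear, add, convert back:
P₁ = 7.94×10⁻¹⁵ W, P₂ = 1.00×10⁻¹⁵ W
P_tot = 8.94×10⁻¹⁵ W → 10 log₁₀(P_tot / 10⁻³) = −110.5 dBm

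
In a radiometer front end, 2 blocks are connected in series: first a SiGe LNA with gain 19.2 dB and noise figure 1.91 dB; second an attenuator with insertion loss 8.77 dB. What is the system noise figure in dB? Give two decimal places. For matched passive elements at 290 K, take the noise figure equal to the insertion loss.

Convert to linear (a loss of L dB is a gain of −L dB): F_i = 10^(NF_i/10), G_i = 10^(G_i,dB/10)
  Stage 1: F_1 = 10^(1.91/10) = 1.552, G_1 = 10^(19.2/10) = 83.18
  Stage 2: F_2 = 10^(8.77/10) = 7.534, G_2 = 10^(−8.77/10) = 0.1327
Friis cascade:
  F = 1.552 + (7.534 − 1)/83.18 = 1.631
NF = 10 log₁₀(1.631) = 2.12 dB

2.12 dB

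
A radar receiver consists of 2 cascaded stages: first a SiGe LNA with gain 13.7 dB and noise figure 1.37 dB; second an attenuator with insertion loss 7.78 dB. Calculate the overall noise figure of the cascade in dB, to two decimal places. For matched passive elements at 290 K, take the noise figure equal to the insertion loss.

Convert to linear (a loss of L dB is a gain of −L dB): F_i = 10^(NF_i/10), G_i = 10^(G_i,dB/10)
  Stage 1: F_1 = 10^(1.37/10) = 1.371, G_1 = 10^(13.7/10) = 23.44
  Stage 2: F_2 = 10^(7.78/10) = 5.998, G_2 = 10^(−7.78/10) = 0.1667
Friis cascade:
  F = 1.371 + (5.998 − 1)/23.44 = 1.584
NF = 10 log₁₀(1.584) = 2.00 dB

2.00 dB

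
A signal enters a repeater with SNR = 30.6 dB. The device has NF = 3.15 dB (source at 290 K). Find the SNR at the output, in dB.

27.45 dB

By definition F = SNR_in/SNR_out, so in dB: SNR_out = SNR_in − NF
SNR_out = 30.6 − 3.15 = 27.45 dB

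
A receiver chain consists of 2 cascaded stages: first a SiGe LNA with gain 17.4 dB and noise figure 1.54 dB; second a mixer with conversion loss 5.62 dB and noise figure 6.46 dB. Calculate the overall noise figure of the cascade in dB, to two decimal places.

1.73 dB

Convert to linear (a loss of L dB is a gain of −L dB): F_i = 10^(NF_i/10), G_i = 10^(G_i,dB/10)
  Stage 1: F_1 = 10^(1.54/10) = 1.426, G_1 = 10^(17.4/10) = 54.95
  Stage 2: F_2 = 10^(6.46/10) = 4.426, G_2 = 10^(−5.62/10) = 0.2742
Friis cascade:
  F = 1.426 + (4.426 − 1)/54.95 = 1.488
NF = 10 log₁₀(1.488) = 1.73 dB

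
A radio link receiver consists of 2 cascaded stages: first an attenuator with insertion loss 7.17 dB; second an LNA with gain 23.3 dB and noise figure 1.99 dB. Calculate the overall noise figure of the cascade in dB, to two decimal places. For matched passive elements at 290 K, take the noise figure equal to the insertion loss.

Convert to linear (a loss of L dB is a gain of −L dB): F_i = 10^(NF_i/10), G_i = 10^(G_i,dB/10)
  Stage 1: F_1 = 10^(7.17/10) = 5.212, G_1 = 10^(−7.17/10) = 0.1919
  Stage 2: F_2 = 10^(1.99/10) = 1.581, G_2 = 10^(23.3/10) = 213.8
Friis cascade:
  F = 5.212 + (1.581 − 1)/0.1919 = 8.241
NF = 10 log₁₀(8.241) = 9.16 dB

9.16 dB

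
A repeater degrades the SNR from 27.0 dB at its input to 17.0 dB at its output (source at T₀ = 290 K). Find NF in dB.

10.0 dB

NF (dB) = SNR_in(dB) − SNR_out(dB) when the source is at T₀
NF = 27.0 − 17.0 = 10.0 dB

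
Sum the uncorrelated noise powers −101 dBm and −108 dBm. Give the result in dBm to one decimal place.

Convert to linear, add, convert back:
P₁ = 7.94×10⁻¹⁴ W, P₂ = 1.58×10⁻¹⁴ W
P_tot = 9.53×10⁻¹⁴ W → 10 log₁₀(P_tot / 10⁻³) = −100.2 dBm

−100.2 dBm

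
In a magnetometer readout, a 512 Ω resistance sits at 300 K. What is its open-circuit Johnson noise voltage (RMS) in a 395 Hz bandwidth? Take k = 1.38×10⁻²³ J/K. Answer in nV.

V_n = √(4kTRB)
4kTRB = 4 × 1.38×10⁻²³ × 300 × 5.12×10² × 3.95×10² = 3.35×10⁻¹⁵ V²
V_n = √(3.35×10⁻¹⁵) = 5.79×10⁻⁸ V = 57.9 nV

57.9 nV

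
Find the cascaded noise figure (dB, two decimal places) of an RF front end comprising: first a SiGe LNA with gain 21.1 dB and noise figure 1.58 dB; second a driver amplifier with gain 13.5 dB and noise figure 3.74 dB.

1.61 dB

Convert to linear (a loss of L dB is a gain of −L dB): F_i = 10^(NF_i/10), G_i = 10^(G_i,dB/10)
  Stage 1: F_1 = 10^(1.58/10) = 1.439, G_1 = 10^(21.1/10) = 128.8
  Stage 2: F_2 = 10^(3.74/10) = 2.366, G_2 = 10^(13.5/10) = 22.39
Friis cascade:
  F = 1.439 + (2.366 − 1)/128.8 = 1.449
NF = 10 log₁₀(1.449) = 1.61 dB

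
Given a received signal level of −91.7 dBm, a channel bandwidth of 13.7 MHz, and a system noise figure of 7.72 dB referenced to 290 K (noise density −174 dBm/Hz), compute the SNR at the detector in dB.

3.2 dB

Noise floor: N = −174 + 10 log₁₀(B) + NF
10 log₁₀(1.37×10⁷) = 71.37 dB
N = −174 + 71.37 + 7.72 = −94.91 dBm
SNR = P_sig − N = −91.7 − (−94.91) = 3.21 dB → 3.2 dB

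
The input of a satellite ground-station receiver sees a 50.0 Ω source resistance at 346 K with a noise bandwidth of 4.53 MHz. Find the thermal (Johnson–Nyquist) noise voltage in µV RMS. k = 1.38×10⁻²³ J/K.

V_n = √(4kTRB)
4kTRB = 4 × 1.38×10⁻²³ × 346 × 5.00×10¹ × 4.53×10⁶ = 4.33×10⁻¹² V²
V_n = √(4.33×10⁻¹²) = 2.08×10⁻⁶ V = 2.08 µV

2.08 µV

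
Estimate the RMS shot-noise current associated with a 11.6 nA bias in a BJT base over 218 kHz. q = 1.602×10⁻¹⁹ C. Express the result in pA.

28.5 pA

I_n = √(2qI·B)
2qI·B = 2 × 1.602×10⁻¹⁹ × 1.16×10⁻⁸ × 2.18×10⁵ = 8.10×10⁻²² A²
I_n = √(8.10×10⁻²²) = 2.85×10⁻¹¹ A = 28.5 pA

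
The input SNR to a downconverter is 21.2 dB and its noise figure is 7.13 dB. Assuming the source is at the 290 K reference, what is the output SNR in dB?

By definition F = SNR_in/SNR_out, so in dB: SNR_out = SNR_in − NF
SNR_out = 21.2 − 7.13 = 14.07 dB

14.07 dB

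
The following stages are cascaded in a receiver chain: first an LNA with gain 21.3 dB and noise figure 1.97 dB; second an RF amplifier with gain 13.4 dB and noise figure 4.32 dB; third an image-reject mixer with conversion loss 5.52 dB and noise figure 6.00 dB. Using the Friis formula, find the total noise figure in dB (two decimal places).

2.01 dB

Convert to linear (a loss of L dB is a gain of −L dB): F_i = 10^(NF_i/10), G_i = 10^(G_i,dB/10)
  Stage 1: F_1 = 10^(1.97/10) = 1.574, G_1 = 10^(21.3/10) = 134.9
  Stage 2: F_2 = 10^(4.32/10) = 2.704, G_2 = 10^(13.4/10) = 21.88
  Stage 3: F_3 = 10^(6.00/10) = 3.981, G_3 = 10^(−5.52/10) = 0.2805
Friis cascade:
  F = 1.574 + (2.704 − 1)/134.9 + (3.981 − 1)/2951 = 1.588
NF = 10 log₁₀(1.588) = 2.01 dB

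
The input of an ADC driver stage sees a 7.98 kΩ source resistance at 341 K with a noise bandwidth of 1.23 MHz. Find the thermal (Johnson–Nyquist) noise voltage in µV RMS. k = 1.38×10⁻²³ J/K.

V_n = √(4kTRB)
4kTRB = 4 × 1.38×10⁻²³ × 341 × 7.98×10³ × 1.23×10⁶ = 1.85×10⁻¹⁰ V²
V_n = √(1.85×10⁻¹⁰) = 1.36×10⁻⁵ V = 13.6 µV

13.6 µV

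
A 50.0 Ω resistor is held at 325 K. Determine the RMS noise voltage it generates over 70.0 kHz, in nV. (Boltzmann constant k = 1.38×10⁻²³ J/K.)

251 nV

V_n = √(4kTRB)
4kTRB = 4 × 1.38×10⁻²³ × 325 × 5.00×10¹ × 7.00×10⁴ = 6.28×10⁻¹⁴ V²
V_n = √(6.28×10⁻¹⁴) = 2.51×10⁻⁷ V = 251 nV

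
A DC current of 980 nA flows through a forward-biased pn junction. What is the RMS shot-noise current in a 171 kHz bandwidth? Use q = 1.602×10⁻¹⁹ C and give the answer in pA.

232 pA

I_n = √(2qI·B)
2qI·B = 2 × 1.602×10⁻¹⁹ × 9.80×10⁻⁷ × 1.71×10⁵ = 5.37×10⁻²⁰ A²
I_n = √(5.37×10⁻²⁰) = 2.32×10⁻¹⁰ A = 232 pA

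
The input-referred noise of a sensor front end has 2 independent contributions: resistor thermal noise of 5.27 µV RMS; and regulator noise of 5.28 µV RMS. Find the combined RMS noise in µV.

7.46 µV

Uncorrelated sources add in power (mean-square): V_tot = √(ΣV_i²)
V_tot = √[(5.27×10⁻⁶)² + (5.28×10⁻⁶)²] = 7.46×10⁻⁶ V = 7.46 µV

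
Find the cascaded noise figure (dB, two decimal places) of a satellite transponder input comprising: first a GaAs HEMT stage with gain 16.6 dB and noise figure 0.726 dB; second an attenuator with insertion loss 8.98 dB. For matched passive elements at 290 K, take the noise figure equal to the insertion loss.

1.25 dB

Convert to linear (a loss of L dB is a gain of −L dB): F_i = 10^(NF_i/10), G_i = 10^(G_i,dB/10)
  Stage 1: F_1 = 10^(0.726/10) = 1.182, G_1 = 10^(16.6/10) = 45.71
  Stage 2: F_2 = 10^(8.98/10) = 7.907, G_2 = 10^(−8.98/10) = 0.1265
Friis cascade:
  F = 1.182 + (7.907 − 1)/45.71 = 1.333
NF = 10 log₁₀(1.333) = 1.25 dB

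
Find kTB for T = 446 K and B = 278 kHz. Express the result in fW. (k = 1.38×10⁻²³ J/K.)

1.71 fW

P_n = kTB = 1.38×10⁻²³ × 446 × 2.78×10⁵ = 1.71×10⁻¹⁵ W = 1.71 fW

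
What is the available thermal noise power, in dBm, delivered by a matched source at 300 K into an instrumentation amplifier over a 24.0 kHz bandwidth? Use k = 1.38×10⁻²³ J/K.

P_n = kTB = 1.38×10⁻²³ × 300 × 2.40×10⁴ = 9.94×10⁻¹⁷ W
In dBm: 10 log₁₀(9.94×10⁻¹⁷ / 10⁻³) = −130.0 dBm

−130.0 dBm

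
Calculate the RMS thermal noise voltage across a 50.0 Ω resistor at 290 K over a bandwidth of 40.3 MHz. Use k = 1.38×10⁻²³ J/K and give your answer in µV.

5.68 µV

V_n = √(4kTRB)
4kTRB = 4 × 1.38×10⁻²³ × 290 × 5.00×10¹ × 4.03×10⁷ = 3.23×10⁻¹¹ V²
V_n = √(3.23×10⁻¹¹) = 5.68×10⁻⁶ V = 5.68 µV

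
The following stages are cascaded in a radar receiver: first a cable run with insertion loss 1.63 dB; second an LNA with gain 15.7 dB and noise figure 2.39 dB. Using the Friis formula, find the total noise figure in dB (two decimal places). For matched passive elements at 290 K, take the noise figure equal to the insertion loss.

4.02 dB

Convert to linear (a loss of L dB is a gain of −L dB): F_i = 10^(NF_i/10), G_i = 10^(G_i,dB/10)
  Stage 1: F_1 = 10^(1.63/10) = 1.455, G_1 = 10^(−1.63/10) = 0.6871
  Stage 2: F_2 = 10^(2.39/10) = 1.734, G_2 = 10^(15.7/10) = 37.15
Friis cascade:
  F = 1.455 + (1.734 − 1)/0.6871 = 2.523
NF = 10 log₁₀(2.523) = 4.02 dB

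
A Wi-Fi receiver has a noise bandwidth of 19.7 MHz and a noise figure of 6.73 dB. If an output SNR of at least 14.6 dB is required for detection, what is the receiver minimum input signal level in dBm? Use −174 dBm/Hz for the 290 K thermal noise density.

Sensitivity = −174 + 10 log₁₀(B) + NF + SNR_min
= −174 + 72.94 + 6.73 + 14.6
= −79.73 dBm → −79.7 dBm

−79.7 dBm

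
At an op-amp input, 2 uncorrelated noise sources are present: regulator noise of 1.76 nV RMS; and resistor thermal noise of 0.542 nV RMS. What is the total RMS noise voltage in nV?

1.84 nV

Uncorrelated sources add in power (mean-square): V_tot = √(ΣV_i²)
V_tot = √[(1.76×10⁻⁹)² + (5.42×10⁻¹⁰)²] = 1.84×10⁻⁹ V = 1.84 nV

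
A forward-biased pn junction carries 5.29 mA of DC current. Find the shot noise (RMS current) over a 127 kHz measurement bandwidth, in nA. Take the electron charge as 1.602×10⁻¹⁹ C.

I_n = √(2qI·B)
2qI·B = 2 × 1.602×10⁻¹⁹ × 5.29×10⁻³ × 1.27×10⁵ = 2.15×10⁻¹⁶ A²
I_n = √(2.15×10⁻¹⁶) = 1.47×10⁻⁸ A = 14.7 nA

14.7 nA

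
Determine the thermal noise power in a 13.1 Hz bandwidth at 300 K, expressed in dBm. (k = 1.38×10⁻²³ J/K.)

−162.7 dBm

P_n = kTB = 1.38×10⁻²³ × 300 × 1.31×10¹ = 5.42×10⁻²⁰ W
In dBm: 10 log₁₀(5.42×10⁻²⁰ / 10⁻³) = −162.7 dBm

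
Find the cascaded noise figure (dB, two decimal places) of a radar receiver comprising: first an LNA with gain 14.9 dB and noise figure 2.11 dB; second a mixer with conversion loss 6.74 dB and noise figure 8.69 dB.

Convert to linear (a loss of L dB is a gain of −L dB): F_i = 10^(NF_i/10), G_i = 10^(G_i,dB/10)
  Stage 1: F_1 = 10^(2.11/10) = 1.626, G_1 = 10^(14.9/10) = 30.90
  Stage 2: F_2 = 10^(8.69/10) = 7.396, G_2 = 10^(−6.74/10) = 0.2118
Friis cascade:
  F = 1.626 + (7.396 − 1)/30.90 = 1.833
NF = 10 log₁₀(1.833) = 2.63 dB

2.63 dB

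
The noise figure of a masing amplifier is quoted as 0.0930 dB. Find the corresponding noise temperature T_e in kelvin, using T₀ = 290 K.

F = 10^(0.0930/10) = 1.02164
T_e = (F − 1)·T₀ = (1.02164 − 1) × 290 = 6.28 K

6.28 K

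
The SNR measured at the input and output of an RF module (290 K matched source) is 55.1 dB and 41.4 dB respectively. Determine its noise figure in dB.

NF (dB) = SNR_in(dB) − SNR_out(dB) when the source is at T₀
NF = 55.1 − 41.4 = 13.7 dB

13.7 dB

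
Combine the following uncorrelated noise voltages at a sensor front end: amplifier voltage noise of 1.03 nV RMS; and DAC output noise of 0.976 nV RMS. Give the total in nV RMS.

Uncorrelated sources add in power (mean-square): V_tot = √(ΣV_i²)
V_tot = √[(1.03×10⁻⁹)² + (9.76×10⁻¹⁰)²] = 1.42×10⁻⁹ V = 1.42 nV

1.42 nV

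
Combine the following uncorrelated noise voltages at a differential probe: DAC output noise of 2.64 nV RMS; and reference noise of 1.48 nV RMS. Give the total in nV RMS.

Uncorrelated sources add in power (mean-square): V_tot = √(ΣV_i²)
V_tot = √[(2.64×10⁻⁹)² + (1.48×10⁻⁹)²] = 3.03×10⁻⁹ V = 3.03 nV

3.03 nV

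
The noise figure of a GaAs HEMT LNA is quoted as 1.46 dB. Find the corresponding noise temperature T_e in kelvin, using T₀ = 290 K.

116 K

F = 10^(1.46/10) = 1.39959
T_e = (F − 1)·T₀ = (1.39959 − 1) × 290 = 116 K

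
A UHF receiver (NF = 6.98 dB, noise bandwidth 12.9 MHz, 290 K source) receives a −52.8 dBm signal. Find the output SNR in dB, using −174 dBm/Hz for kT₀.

43.1 dB

Noise floor: N = −174 + 10 log₁₀(B) + NF
10 log₁₀(1.29×10⁷) = 71.11 dB
N = −174 + 71.11 + 6.98 = −95.91 dBm
SNR = P_sig − N = −52.8 − (−95.91) = 43.11 dB → 43.1 dB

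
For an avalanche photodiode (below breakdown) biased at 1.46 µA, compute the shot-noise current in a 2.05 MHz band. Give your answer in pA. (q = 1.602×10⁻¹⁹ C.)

I_n = √(2qI·B)
2qI·B = 2 × 1.602×10⁻¹⁹ × 1.46×10⁻⁶ × 2.05×10⁶ = 9.59×10⁻¹⁹ A²
I_n = √(9.59×10⁻¹⁹) = 9.79×10⁻¹⁰ A = 979 pA

979 pA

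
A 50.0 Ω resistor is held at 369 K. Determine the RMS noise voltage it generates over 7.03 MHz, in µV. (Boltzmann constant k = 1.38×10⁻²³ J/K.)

2.68 µV

V_n = √(4kTRB)
4kTRB = 4 × 1.38×10⁻²³ × 369 × 5.00×10¹ × 7.03×10⁶ = 7.16×10⁻¹² V²
V_n = √(7.16×10⁻¹²) = 2.68×10⁻⁶ V = 2.68 µV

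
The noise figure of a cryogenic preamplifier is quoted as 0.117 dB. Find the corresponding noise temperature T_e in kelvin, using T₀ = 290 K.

F = 10^(0.117/10) = 1.02731
T_e = (F − 1)·T₀ = (1.02731 − 1) × 290 = 7.92 K

7.92 K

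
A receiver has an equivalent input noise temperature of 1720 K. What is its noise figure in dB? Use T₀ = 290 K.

F = 1 + T_e/T₀ = 1 + 1720/290 = 6.93103
NF = 10 log₁₀(6.93103) = 8.41 dB

8.41 dB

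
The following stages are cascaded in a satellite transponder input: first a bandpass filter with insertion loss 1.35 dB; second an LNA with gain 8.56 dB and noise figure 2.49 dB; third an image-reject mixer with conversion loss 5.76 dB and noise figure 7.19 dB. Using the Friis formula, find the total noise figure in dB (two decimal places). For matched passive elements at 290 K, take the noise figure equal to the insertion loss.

5.09 dB

Convert to linear (a loss of L dB is a gain of −L dB): F_i = 10^(NF_i/10), G_i = 10^(G_i,dB/10)
  Stage 1: F_1 = 10^(1.35/10) = 1.365, G_1 = 10^(−1.35/10) = 0.7328
  Stage 2: F_2 = 10^(2.49/10) = 1.774, G_2 = 10^(8.56/10) = 7.178
  Stage 3: F_3 = 10^(7.19/10) = 5.236, G_3 = 10^(−5.76/10) = 0.2655
Friis cascade:
  F = 1.365 + (1.774 − 1)/0.7328 + (5.236 − 1)/5.260 = 3.226
NF = 10 log₁₀(3.226) = 5.09 dB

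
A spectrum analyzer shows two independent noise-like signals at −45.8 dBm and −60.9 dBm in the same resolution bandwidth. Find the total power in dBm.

−45.7 dBm

Convert to linear, add, convert back:
P₁ = 2.63×10⁻⁸ W, P₂ = 8.13×10⁻¹⁰ W
P_tot = 2.71×10⁻⁸ W → 10 log₁₀(P_tot / 10⁻³) = −45.7 dBm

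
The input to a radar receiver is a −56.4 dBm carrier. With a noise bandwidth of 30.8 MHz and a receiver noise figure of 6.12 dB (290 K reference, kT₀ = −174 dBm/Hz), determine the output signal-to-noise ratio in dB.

36.6 dB

Noise floor: N = −174 + 10 log₁₀(B) + NF
10 log₁₀(3.08×10⁷) = 74.89 dB
N = −174 + 74.89 + 6.12 = −92.99 dBm
SNR = P_sig − N = −56.4 − (−92.99) = 36.59 dB → 36.6 dB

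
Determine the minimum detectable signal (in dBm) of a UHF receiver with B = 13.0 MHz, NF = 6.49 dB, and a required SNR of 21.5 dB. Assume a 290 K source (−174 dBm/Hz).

−74.9 dBm

Sensitivity = −174 + 10 log₁₀(B) + NF + SNR_min
= −174 + 71.14 + 6.49 + 21.5
= −74.87 dBm → −74.9 dBm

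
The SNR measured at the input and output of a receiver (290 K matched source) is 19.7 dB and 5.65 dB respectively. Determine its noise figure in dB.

NF (dB) = SNR_in(dB) − SNR_out(dB) when the source is at T₀
NF = 19.7 − 5.65 = 14.05 dB

14.05 dB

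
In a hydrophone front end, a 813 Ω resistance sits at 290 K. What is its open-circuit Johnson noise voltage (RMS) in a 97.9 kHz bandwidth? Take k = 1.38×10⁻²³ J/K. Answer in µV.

1.13 µV

V_n = √(4kTRB)
4kTRB = 4 × 1.38×10⁻²³ × 290 × 8.13×10² × 9.79×10⁴ = 1.27×10⁻¹² V²
V_n = √(1.27×10⁻¹²) = 1.13×10⁻⁶ V = 1.13 µV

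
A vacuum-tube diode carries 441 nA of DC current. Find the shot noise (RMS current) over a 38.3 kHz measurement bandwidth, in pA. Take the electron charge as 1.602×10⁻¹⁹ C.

73.6 pA

I_n = √(2qI·B)
2qI·B = 2 × 1.602×10⁻¹⁹ × 4.41×10⁻⁷ × 3.83×10⁴ = 5.41×10⁻²¹ A²
I_n = √(5.41×10⁻²¹) = 7.36×10⁻¹¹ A = 73.6 pA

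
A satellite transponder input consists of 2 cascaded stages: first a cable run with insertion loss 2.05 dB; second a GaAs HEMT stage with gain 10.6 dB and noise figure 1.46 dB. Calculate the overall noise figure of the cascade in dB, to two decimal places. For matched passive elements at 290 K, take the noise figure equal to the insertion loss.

Convert to linear (a loss of L dB is a gain of −L dB): F_i = 10^(NF_i/10), G_i = 10^(G_i,dB/10)
  Stage 1: F_1 = 10^(2.05/10) = 1.603, G_1 = 10^(−2.05/10) = 0.6237
  Stage 2: F_2 = 10^(1.46/10) = 1.400, G_2 = 10^(10.6/10) = 11.48
Friis cascade:
  F = 1.603 + (1.400 − 1)/0.6237 = 2.244
NF = 10 log₁₀(2.244) = 3.51 dB

3.51 dB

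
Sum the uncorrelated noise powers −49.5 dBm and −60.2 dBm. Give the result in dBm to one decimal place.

Convert to linear, add, convert back:
P₁ = 1.12×10⁻⁸ W, P₂ = 9.55×10⁻¹⁰ W
P_tot = 1.22×10⁻⁸ W → 10 log₁₀(P_tot / 10⁻³) = −49.1 dBm

−49.1 dBm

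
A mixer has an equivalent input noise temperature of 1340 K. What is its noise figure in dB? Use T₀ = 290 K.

7.50 dB

F = 1 + T_e/T₀ = 1 + 1340/290 = 5.62069
NF = 10 log₁₀(5.62069) = 7.50 dB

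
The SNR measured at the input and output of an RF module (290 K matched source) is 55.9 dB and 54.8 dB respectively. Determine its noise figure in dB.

1.1 dB

NF (dB) = SNR_in(dB) − SNR_out(dB) when the source is at T₀
NF = 55.9 − 54.8 = 1.1 dB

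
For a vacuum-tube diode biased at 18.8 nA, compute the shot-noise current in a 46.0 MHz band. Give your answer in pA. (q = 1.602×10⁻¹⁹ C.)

I_n = √(2qI·B)
2qI·B = 2 × 1.602×10⁻¹⁹ × 1.88×10⁻⁸ × 4.60×10⁷ = 2.77×10⁻¹⁹ A²
I_n = √(2.77×10⁻¹⁹) = 5.26×10⁻¹⁰ A = 526 pA

526 pA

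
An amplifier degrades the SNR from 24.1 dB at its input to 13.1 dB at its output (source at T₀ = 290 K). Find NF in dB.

11.0 dB

NF (dB) = SNR_in(dB) − SNR_out(dB) when the source is at T₀
NF = 24.1 − 13.1 = 11.0 dB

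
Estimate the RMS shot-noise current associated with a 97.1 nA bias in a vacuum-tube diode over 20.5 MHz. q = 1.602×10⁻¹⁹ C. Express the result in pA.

I_n = √(2qI·B)
2qI·B = 2 × 1.602×10⁻¹⁹ × 9.71×10⁻⁸ × 2.05×10⁷ = 6.38×10⁻¹⁹ A²
I_n = √(6.38×10⁻¹⁹) = 7.99×10⁻¹⁰ A = 799 pA

799 pA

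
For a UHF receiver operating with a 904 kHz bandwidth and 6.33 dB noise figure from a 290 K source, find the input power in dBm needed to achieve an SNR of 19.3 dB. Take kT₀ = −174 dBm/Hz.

−88.8 dBm

Sensitivity = −174 + 10 log₁₀(B) + NF + SNR_min
= −174 + 59.56 + 6.33 + 19.3
= −88.81 dBm → −88.8 dBm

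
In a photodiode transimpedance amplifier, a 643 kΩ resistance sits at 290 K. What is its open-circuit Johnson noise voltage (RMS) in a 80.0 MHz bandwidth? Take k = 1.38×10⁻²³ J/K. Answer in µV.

V_n = √(4kTRB)
4kTRB = 4 × 1.38×10⁻²³ × 290 × 6.43×10⁵ × 8.00×10⁷ = 8.23×10⁻⁷ V²
V_n = √(8.23×10⁻⁷) = 9.07×10⁻⁴ V = 907 µV

907 µV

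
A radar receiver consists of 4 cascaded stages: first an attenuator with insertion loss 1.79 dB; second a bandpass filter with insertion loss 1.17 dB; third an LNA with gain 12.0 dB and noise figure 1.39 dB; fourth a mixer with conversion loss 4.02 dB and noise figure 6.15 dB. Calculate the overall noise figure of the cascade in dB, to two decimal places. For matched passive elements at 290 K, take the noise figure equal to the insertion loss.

Convert to linear (a loss of L dB is a gain of −L dB): F_i = 10^(NF_i/10), G_i = 10^(G_i,dB/10)
  Stage 1: F_1 = 10^(1.79/10) = 1.510, G_1 = 10^(−1.79/10) = 0.6622
  Stage 2: F_2 = 10^(1.17/10) = 1.309, G_2 = 10^(−1.17/10) = 0.7638
  Stage 3: F_3 = 10^(1.39/10) = 1.377, G_3 = 10^(12.0/10) = 15.85
  Stage 4: F_4 = 10^(6.15/10) = 4.121, G_4 = 10^(−4.02/10) = 0.3963
Friis cascade:
  F = 1.510 + (1.309 − 1)/0.6622 + (1.377 − 1)/0.5058 + (4.121 − 1)/8.017 = 3.112
NF = 10 log₁₀(3.112) = 4.93 dB

4.93 dB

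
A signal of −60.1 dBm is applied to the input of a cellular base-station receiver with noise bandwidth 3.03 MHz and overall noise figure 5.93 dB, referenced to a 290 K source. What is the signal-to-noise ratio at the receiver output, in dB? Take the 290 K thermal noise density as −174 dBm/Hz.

Noise floor: N = −174 + 10 log₁₀(B) + NF
10 log₁₀(3.03×10⁶) = 64.81 dB
N = −174 + 64.81 + 5.93 = −103.26 dBm
SNR = P_sig − N = −60.1 − (−103.26) = 43.16 dB → 43.2 dB

43.2 dB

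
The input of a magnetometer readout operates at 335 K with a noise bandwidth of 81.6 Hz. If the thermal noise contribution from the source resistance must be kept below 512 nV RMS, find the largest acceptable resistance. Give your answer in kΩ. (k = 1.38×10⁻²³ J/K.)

174 kΩ

Johnson–Nyquist: V_n = √(4kTRB) ⇒ R = V_n² / (4kTB)
4kTB = 4 × 1.38×10⁻²³ × 335 × 8.16×10¹ = 1.51×10⁻¹⁸
R = (5.12×10⁻⁷)² / 1.51×10⁻¹⁸ = 1.74×10⁵ Ω = 174 kΩ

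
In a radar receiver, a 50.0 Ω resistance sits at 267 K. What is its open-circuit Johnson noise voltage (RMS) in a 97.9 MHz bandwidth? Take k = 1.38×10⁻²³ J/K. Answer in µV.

V_n = √(4kTRB)
4kTRB = 4 × 1.38×10⁻²³ × 267 × 5.00×10¹ × 9.79×10⁷ = 7.21×10⁻¹¹ V²
V_n = √(7.21×10⁻¹¹) = 8.49×10⁻⁶ V = 8.49 µV

8.49 µV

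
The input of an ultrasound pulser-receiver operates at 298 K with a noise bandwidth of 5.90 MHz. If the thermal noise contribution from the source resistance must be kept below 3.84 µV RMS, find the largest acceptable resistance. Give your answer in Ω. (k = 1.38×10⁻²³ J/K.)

152 Ω

Johnson–Nyquist: V_n = √(4kTRB) ⇒ R = V_n² / (4kTB)
4kTB = 4 × 1.38×10⁻²³ × 298 × 5.90×10⁶ = 9.71×10⁻¹⁴
R = (3.84×10⁻⁶)² / 9.71×10⁻¹⁴ = 1.52×10² Ω = 152 Ω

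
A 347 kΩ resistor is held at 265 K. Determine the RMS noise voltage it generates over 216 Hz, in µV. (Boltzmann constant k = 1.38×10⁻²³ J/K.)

1.05 µV

V_n = √(4kTRB)
4kTRB = 4 × 1.38×10⁻²³ × 265 × 3.47×10⁵ × 2.16×10² = 1.10×10⁻¹² V²
V_n = √(1.10×10⁻¹²) = 1.05×10⁻⁶ V = 1.05 µV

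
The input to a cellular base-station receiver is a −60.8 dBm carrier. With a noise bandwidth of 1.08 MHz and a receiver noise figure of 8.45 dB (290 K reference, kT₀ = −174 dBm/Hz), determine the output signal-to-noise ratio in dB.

Noise floor: N = −174 + 10 log₁₀(B) + NF
10 log₁₀(1.08×10⁶) = 60.33 dB
N = −174 + 60.33 + 8.45 = −105.22 dBm
SNR = P_sig − N = −60.8 − (−105.22) = 44.42 dB → 44.4 dB

44.4 dB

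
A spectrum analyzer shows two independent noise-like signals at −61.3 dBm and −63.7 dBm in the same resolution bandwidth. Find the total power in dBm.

−59.3 dBm

Convert to linear, add, convert back:
P₁ = 7.41×10⁻¹⁰ W, P₂ = 4.27×10⁻¹⁰ W
P_tot = 1.17×10⁻⁹ W → 10 log₁₀(P_tot / 10⁻³) = −59.3 dBm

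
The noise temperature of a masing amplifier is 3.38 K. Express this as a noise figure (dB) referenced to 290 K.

F = 1 + T_e/T₀ = 1 + 3.38/290 = 1.01166
NF = 10 log₁₀(1.01166) = 0.050 dB

0.050 dB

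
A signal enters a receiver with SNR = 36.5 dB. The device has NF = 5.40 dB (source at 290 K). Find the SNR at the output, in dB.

31.10 dB

By definition F = SNR_in/SNR_out, so in dB: SNR_out = SNR_in − NF
SNR_out = 36.5 − 5.40 = 31.10 dB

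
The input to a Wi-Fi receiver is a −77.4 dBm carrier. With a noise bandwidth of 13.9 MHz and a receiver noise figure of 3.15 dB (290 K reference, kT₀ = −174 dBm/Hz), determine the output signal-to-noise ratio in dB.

Noise floor: N = −174 + 10 log₁₀(B) + NF
10 log₁₀(1.39×10⁷) = 71.43 dB
N = −174 + 71.43 + 3.15 = −99.42 dBm
SNR = P_sig − N = −77.4 − (−99.42) = 22.02 dB → 22.0 dB

22.0 dB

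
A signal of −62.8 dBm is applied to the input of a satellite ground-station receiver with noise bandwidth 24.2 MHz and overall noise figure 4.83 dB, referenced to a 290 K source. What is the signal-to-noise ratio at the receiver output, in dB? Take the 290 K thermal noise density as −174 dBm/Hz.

Noise floor: N = −174 + 10 log₁₀(B) + NF
10 log₁₀(2.42×10⁷) = 73.84 dB
N = −174 + 73.84 + 4.83 = −95.33 dBm
SNR = P_sig − N = −62.8 − (−95.33) = 32.53 dB → 32.5 dB

32.5 dB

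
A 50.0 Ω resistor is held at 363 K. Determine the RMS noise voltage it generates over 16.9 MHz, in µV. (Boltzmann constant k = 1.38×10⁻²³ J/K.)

4.11 µV

V_n = √(4kTRB)
4kTRB = 4 × 1.38×10⁻²³ × 363 × 5.00×10¹ × 1.69×10⁷ = 1.69×10⁻¹¹ V²
V_n = √(1.69×10⁻¹¹) = 4.11×10⁻⁶ V = 4.11 µV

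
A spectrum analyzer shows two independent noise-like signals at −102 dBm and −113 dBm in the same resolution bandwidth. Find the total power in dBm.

−101.7 dBm

Convert to linear, add, convert back:
P₁ = 6.31×10⁻¹⁴ W, P₂ = 5.01×10⁻¹⁵ W
P_tot = 6.81×10⁻¹⁴ W → 10 log₁₀(P_tot / 10⁻³) = −101.7 dBm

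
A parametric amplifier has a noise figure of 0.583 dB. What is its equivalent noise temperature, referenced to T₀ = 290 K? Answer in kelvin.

F = 10^(0.583/10) = 1.14367
T_e = (F − 1)·T₀ = (1.14367 − 1) × 290 = 41.7 K

41.7 K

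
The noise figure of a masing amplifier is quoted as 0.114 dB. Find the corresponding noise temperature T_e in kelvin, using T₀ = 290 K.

7.71 K

F = 10^(0.114/10) = 1.0266
T_e = (F − 1)·T₀ = (1.0266 − 1) × 290 = 7.71 K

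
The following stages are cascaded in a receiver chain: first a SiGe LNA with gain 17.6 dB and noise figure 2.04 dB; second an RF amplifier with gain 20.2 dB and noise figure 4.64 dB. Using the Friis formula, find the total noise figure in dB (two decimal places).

Convert to linear (a loss of L dB is a gain of −L dB): F_i = 10^(NF_i/10), G_i = 10^(G_i,dB/10)
  Stage 1: F_1 = 10^(2.04/10) = 1.600, G_1 = 10^(17.6/10) = 57.54
  Stage 2: F_2 = 10^(4.64/10) = 2.911, G_2 = 10^(20.2/10) = 104.7
Friis cascade:
  F = 1.600 + (2.911 − 1)/57.54 = 1.633
NF = 10 log₁₀(1.633) = 2.13 dB

2.13 dB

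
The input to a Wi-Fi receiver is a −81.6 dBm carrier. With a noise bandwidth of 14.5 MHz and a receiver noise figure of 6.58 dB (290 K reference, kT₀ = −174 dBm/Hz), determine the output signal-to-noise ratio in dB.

14.2 dB

Noise floor: N = −174 + 10 log₁₀(B) + NF
10 log₁₀(1.45×10⁷) = 71.61 dB
N = −174 + 71.61 + 6.58 = −95.81 dBm
SNR = P_sig − N = −81.6 − (−95.81) = 14.21 dB → 14.2 dB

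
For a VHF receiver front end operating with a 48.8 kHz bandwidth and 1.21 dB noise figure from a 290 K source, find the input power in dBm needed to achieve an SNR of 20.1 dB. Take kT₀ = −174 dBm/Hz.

−105.8 dBm

Sensitivity = −174 + 10 log₁₀(B) + NF + SNR_min
= −174 + 46.88 + 1.21 + 20.1
= −105.81 dBm → −105.8 dBm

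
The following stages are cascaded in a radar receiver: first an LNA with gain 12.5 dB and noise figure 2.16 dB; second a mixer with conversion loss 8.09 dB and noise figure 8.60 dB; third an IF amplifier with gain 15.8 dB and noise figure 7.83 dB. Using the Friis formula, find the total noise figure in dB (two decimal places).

Convert to linear (a loss of L dB is a gain of −L dB): F_i = 10^(NF_i/10), G_i = 10^(G_i,dB/10)
  Stage 1: F_1 = 10^(2.16/10) = 1.644, G_1 = 10^(12.5/10) = 17.78
  Stage 2: F_2 = 10^(8.60/10) = 7.244, G_2 = 10^(−8.09/10) = 0.1552
  Stage 3: F_3 = 10^(7.83/10) = 6.067, G_3 = 10^(15.8/10) = 38.02
Friis cascade:
  F = 1.644 + (7.244 − 1)/17.78 + (6.067 − 1)/2.761 = 3.831
NF = 10 log₁₀(3.831) = 5.83 dB

5.83 dB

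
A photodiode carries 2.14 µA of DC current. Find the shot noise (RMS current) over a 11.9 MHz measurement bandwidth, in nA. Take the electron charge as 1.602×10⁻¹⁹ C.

I_n = √(2qI·B)
2qI·B = 2 × 1.602×10⁻¹⁹ × 2.14×10⁻⁶ × 1.19×10⁷ = 8.16×10⁻¹⁸ A²
I_n = √(8.16×10⁻¹⁸) = 2.86×10⁻⁹ A = 2.86 nA

2.86 nA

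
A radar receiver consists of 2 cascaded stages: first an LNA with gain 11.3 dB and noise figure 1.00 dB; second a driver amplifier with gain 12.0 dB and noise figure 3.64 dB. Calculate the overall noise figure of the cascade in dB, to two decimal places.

1.32 dB

Convert to linear (a loss of L dB is a gain of −L dB): F_i = 10^(NF_i/10), G_i = 10^(G_i,dB/10)
  Stage 1: F_1 = 10^(1.00/10) = 1.259, G_1 = 10^(11.3/10) = 13.49
  Stage 2: F_2 = 10^(3.64/10) = 2.312, G_2 = 10^(12.0/10) = 15.85
Friis cascade:
  F = 1.259 + (2.312 − 1)/13.49 = 1.356
NF = 10 log₁₀(1.356) = 1.32 dB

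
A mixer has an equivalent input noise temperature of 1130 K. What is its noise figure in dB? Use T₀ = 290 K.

F = 1 + T_e/T₀ = 1 + 1130/290 = 4.89655
NF = 10 log₁₀(4.89655) = 6.90 dB

6.90 dB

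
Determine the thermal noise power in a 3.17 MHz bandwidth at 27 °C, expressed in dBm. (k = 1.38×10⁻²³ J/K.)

−108.8 dBm

T = 27 °C + 273.15 = 300.15 K
P_n = kTB = 1.38×10⁻²³ × 300.15 × 3.17×10⁶ = 1.31×10⁻¹⁴ W
In dBm: 10 log₁₀(1.31×10⁻¹⁴ / 10⁻³) = −108.8 dBm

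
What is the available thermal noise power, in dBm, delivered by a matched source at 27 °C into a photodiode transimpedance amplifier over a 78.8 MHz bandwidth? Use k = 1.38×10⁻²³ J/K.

−94.9 dBm

T = 27 °C + 273.15 = 300.15 K
P_n = kTB = 1.38×10⁻²³ × 300.15 × 7.88×10⁷ = 3.26×10⁻¹³ W
In dBm: 10 log₁₀(3.26×10⁻¹³ / 10⁻³) = −94.9 dBm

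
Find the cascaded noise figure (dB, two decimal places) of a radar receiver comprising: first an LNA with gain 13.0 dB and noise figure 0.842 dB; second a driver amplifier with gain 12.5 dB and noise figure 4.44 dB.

1.15 dB

Convert to linear (a loss of L dB is a gain of −L dB): F_i = 10^(NF_i/10), G_i = 10^(G_i,dB/10)
  Stage 1: F_1 = 10^(0.842/10) = 1.214, G_1 = 10^(13.0/10) = 19.95
  Stage 2: F_2 = 10^(4.44/10) = 2.780, G_2 = 10^(12.5/10) = 17.78
Friis cascade:
  F = 1.214 + (2.780 − 1)/19.95 = 1.303
NF = 10 log₁₀(1.303) = 1.15 dB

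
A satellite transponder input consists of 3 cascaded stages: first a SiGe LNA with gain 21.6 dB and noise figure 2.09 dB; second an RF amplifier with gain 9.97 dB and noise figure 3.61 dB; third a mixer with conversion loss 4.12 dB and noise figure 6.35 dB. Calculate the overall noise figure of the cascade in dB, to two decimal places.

2.12 dB

Convert to linear (a loss of L dB is a gain of −L dB): F_i = 10^(NF_i/10), G_i = 10^(G_i,dB/10)
  Stage 1: F_1 = 10^(2.09/10) = 1.618, G_1 = 10^(21.6/10) = 144.5
  Stage 2: F_2 = 10^(3.61/10) = 2.296, G_2 = 10^(9.97/10) = 9.931
  Stage 3: F_3 = 10^(6.35/10) = 4.315, G_3 = 10^(−4.12/10) = 0.3873
Friis cascade:
  F = 1.618 + (2.296 − 1)/144.5 + (4.315 − 1)/1435 = 1.629
NF = 10 log₁₀(1.629) = 2.12 dB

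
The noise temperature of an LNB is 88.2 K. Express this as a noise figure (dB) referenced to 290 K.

F = 1 + T_e/T₀ = 1 + 88.2/290 = 1.30414
NF = 10 log₁₀(1.30414) = 1.15 dB

1.15 dB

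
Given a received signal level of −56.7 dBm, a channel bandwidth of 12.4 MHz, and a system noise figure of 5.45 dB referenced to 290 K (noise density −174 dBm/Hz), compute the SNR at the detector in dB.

Noise floor: N = −174 + 10 log₁₀(B) + NF
10 log₁₀(1.24×10⁷) = 70.93 dB
N = −174 + 70.93 + 5.45 = −97.62 dBm
SNR = P_sig − N = −56.7 − (−97.62) = 40.92 dB → 40.9 dB

40.9 dB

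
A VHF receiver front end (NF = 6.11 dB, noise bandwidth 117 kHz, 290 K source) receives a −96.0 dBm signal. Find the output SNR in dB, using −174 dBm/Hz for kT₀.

Noise floor: N = −174 + 10 log₁₀(B) + NF
10 log₁₀(1.17×10⁵) = 50.68 dB
N = −174 + 50.68 + 6.11 = −117.21 dBm
SNR = P_sig − N = −96.0 − (−117.21) = 21.21 dB → 21.2 dB

21.2 dB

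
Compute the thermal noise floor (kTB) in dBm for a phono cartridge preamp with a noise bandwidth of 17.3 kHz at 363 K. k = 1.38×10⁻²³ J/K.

P_n = kTB = 1.38×10⁻²³ × 363 × 1.73×10⁴ = 8.67×10⁻¹⁷ W
In dBm: 10 log₁₀(8.67×10⁻¹⁷ / 10⁻³) = −130.6 dBm

−130.6 dBm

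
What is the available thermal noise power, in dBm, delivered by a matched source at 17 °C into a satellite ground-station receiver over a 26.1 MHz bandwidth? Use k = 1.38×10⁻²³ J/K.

T = 17 °C + 273.15 = 290.15 K
P_n = kTB = 1.38×10⁻²³ × 290.15 × 2.61×10⁷ = 1.05×10⁻¹³ W
In dBm: 10 log₁₀(1.05×10⁻¹³ / 10⁻³) = −99.8 dBm

−99.8 dBm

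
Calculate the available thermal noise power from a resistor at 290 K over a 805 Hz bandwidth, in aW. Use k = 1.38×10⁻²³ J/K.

3.22 aW

P_n = kTB = 1.38×10⁻²³ × 290 × 8.05×10² = 3.22×10⁻¹⁸ W = 3.22 aW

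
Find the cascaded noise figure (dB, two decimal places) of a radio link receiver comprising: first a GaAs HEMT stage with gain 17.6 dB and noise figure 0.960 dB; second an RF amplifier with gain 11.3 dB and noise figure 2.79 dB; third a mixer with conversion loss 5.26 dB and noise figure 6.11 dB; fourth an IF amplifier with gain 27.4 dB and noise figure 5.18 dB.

Convert to linear (a loss of L dB is a gain of −L dB): F_i = 10^(NF_i/10), G_i = 10^(G_i,dB/10)
  Stage 1: F_1 = 10^(0.960/10) = 1.247, G_1 = 10^(17.6/10) = 57.54
  Stage 2: F_2 = 10^(2.79/10) = 1.901, G_2 = 10^(11.3/10) = 13.49
  Stage 3: F_3 = 10^(6.11/10) = 4.083, G_3 = 10^(−5.26/10) = 0.2979
  Stage 4: F_4 = 10^(5.18/10) = 3.296, G_4 = 10^(27.4/10) = 549.5
Friis cascade:
  F = 1.247 + (1.901 − 1)/57.54 + (4.083 − 1)/776.2 + (3.296 − 1)/231.2 = 1.277
NF = 10 log₁₀(1.277) = 1.06 dB

1.06 dB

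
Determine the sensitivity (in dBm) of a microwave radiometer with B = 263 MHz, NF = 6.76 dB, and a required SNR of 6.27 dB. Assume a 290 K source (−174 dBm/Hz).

Sensitivity = −174 + 10 log₁₀(B) + NF + SNR_min
= −174 + 84.2 + 6.76 + 6.27
= −76.77 dBm → −76.8 dBm

−76.8 dBm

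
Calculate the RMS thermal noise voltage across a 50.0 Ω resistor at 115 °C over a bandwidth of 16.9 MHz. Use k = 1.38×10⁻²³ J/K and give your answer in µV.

T = 115 °C + 273.15 = 388.15 K
V_n = √(4kTRB)
4kTRB = 4 × 1.38×10⁻²³ × 388.15 × 5.00×10¹ × 1.69×10⁷ = 1.81×10⁻¹¹ V²
V_n = √(1.81×10⁻¹¹) = 4.25×10⁻⁶ V = 4.25 µV

4.25 µV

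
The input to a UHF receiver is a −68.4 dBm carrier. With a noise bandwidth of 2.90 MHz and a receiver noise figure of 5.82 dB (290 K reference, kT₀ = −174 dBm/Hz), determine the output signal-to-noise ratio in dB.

Noise floor: N = −174 + 10 log₁₀(B) + NF
10 log₁₀(2.90×10⁶) = 64.62 dB
N = −174 + 64.62 + 5.82 = −103.56 dBm
SNR = P_sig − N = −68.4 − (−103.56) = 35.16 dB → 35.2 dB

35.2 dB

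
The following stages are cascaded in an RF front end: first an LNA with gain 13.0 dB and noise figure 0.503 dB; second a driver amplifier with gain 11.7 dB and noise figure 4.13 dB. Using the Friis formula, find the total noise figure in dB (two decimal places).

Convert to linear (a loss of L dB is a gain of −L dB): F_i = 10^(NF_i/10), G_i = 10^(G_i,dB/10)
  Stage 1: F_1 = 10^(0.503/10) = 1.123, G_1 = 10^(13.0/10) = 19.95
  Stage 2: F_2 = 10^(4.13/10) = 2.588, G_2 = 10^(11.7/10) = 14.79
Friis cascade:
  F = 1.123 + (2.588 − 1)/19.95 = 1.202
NF = 10 log₁₀(1.202) = 0.80 dB

0.80 dB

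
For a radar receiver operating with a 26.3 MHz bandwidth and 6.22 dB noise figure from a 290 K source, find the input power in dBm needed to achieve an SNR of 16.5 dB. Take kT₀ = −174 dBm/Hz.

−77.1 dBm

Sensitivity = −174 + 10 log₁₀(B) + NF + SNR_min
= −174 + 74.2 + 6.22 + 16.5
= −77.08 dBm → −77.1 dBm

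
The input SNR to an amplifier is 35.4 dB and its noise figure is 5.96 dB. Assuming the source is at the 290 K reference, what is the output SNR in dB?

By definition F = SNR_in/SNR_out, so in dB: SNR_out = SNR_in − NF
SNR_out = 35.4 − 5.96 = 29.44 dB

29.44 dB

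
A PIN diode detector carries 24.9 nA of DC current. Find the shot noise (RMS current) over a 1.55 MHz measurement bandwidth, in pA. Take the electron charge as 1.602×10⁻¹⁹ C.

I_n = √(2qI·B)
2qI·B = 2 × 1.602×10⁻¹⁹ × 2.49×10⁻⁸ × 1.55×10⁶ = 1.24×10⁻²⁰ A²
I_n = √(1.24×10⁻²⁰) = 1.11×10⁻¹⁰ A = 111 pA

111 pA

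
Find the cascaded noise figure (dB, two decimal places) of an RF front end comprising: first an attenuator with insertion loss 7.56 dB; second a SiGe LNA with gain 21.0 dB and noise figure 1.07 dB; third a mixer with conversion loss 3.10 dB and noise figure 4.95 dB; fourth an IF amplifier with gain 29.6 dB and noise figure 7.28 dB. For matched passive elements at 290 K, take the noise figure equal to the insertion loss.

Convert to linear (a loss of L dB is a gain of −L dB): F_i = 10^(NF_i/10), G_i = 10^(G_i,dB/10)
  Stage 1: F_1 = 10^(7.56/10) = 5.702, G_1 = 10^(−7.56/10) = 0.1754
  Stage 2: F_2 = 10^(1.07/10) = 1.279, G_2 = 10^(21.0/10) = 125.9
  Stage 3: F_3 = 10^(4.95/10) = 3.126, G_3 = 10^(−3.10/10) = 0.4898
  Stage 4: F_4 = 10^(7.28/10) = 5.346, G_4 = 10^(29.6/10) = 912.0
Friis cascade:
  F = 5.702 + (1.279 − 1)/0.1754 + (3.126 − 1)/22.08 + (5.346 − 1)/10.81 = 7.793
NF = 10 log₁₀(7.793) = 8.92 dB

8.92 dB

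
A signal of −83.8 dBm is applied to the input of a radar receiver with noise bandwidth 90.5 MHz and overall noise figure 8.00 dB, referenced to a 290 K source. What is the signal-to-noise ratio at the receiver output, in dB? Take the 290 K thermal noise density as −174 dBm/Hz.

2.6 dB

Noise floor: N = −174 + 10 log₁₀(B) + NF
10 log₁₀(9.05×10⁷) = 79.57 dB
N = −174 + 79.57 + 8.00 = −86.43 dBm
SNR = P_sig − N = −83.8 − (−86.43) = 2.63 dB → 2.6 dB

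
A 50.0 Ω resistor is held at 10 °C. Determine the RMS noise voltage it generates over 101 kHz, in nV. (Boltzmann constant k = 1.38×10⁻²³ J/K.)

281 nV

T = 10 °C + 273.15 = 283.15 K
V_n = √(4kTRB)
4kTRB = 4 × 1.38×10⁻²³ × 283.15 × 5.00×10¹ × 1.01×10⁵ = 7.89×10⁻¹⁴ V²
V_n = √(7.89×10⁻¹⁴) = 2.81×10⁻⁷ V = 281 nV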